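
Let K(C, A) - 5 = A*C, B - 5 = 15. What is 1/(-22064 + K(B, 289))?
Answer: -1/16279 ≈ -6.1429e-5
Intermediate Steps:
B = 20 (B = 5 + 15 = 20)
K(C, A) = 5 + A*C
1/(-22064 + K(B, 289)) = 1/(-22064 + (5 + 289*20)) = 1/(-22064 + (5 + 5780)) = 1/(-22064 + 5785) = 1/(-16279) = -1/16279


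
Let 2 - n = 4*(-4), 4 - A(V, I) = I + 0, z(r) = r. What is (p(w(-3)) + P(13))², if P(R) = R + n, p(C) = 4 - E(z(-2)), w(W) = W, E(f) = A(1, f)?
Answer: 841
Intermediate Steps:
A(V, I) = 4 - I (A(V, I) = 4 - (I + 0) = 4 - I)
E(f) = 4 - f
n = 18 (n = 2 - 4*(-4) = 2 - 1*(-16) = 2 + 16 = 18)
p(C) = -2 (p(C) = 4 - (4 - 1*(-2)) = 4 - (4 + 2) = 4 - 1*6 = 4 - 6 = -2)
P(R) = 18 + R (P(R) = R + 18 = 18 + R)
(p(w(-3)) + P(13))² = (-2 + (18 + 13))² = (-2 + 31)² = 29² = 841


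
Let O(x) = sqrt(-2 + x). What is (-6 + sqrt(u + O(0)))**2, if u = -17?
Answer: (6 - sqrt(-17 + I*sqrt(2)))**2 ≈ 16.944 - 48.106*I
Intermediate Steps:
(-6 + sqrt(u + O(0)))**2 = (-6 + sqrt(-17 + sqrt(-2 + 0)))**2 = (-6 + sqrt(-17 + sqrt(-2)))**2 = (-6 + sqrt(-17 + I*sqrt(2)))**2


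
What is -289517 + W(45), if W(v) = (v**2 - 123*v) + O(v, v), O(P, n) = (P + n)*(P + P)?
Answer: -284927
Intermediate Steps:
O(P, n) = 2*P*(P + n) (O(P, n) = (P + n)*(2*P) = 2*P*(P + n))
W(v) = -123*v + 5*v**2 (W(v) = (v**2 - 123*v) + 2*v*(v + v) = (v**2 - 123*v) + 2*v*(2*v) = (v**2 - 123*v) + 4*v**2 = -123*v + 5*v**2)
-289517 + W(45) = -289517 + 45*(-123 + 5*45) = -289517 + 45*(-123 + 225) = -289517 + 45*102 = -289517 + 4590 = -284927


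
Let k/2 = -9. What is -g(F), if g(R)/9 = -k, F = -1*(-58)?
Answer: -162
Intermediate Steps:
k = -18 (k = 2*(-9) = -18)
F = 58
g(R) = 162 (g(R) = 9*(-1*(-18)) = 9*18 = 162)
-g(F) = -1*162 = -162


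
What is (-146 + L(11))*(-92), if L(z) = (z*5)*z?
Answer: -42228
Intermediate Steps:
L(z) = 5*z**2 (L(z) = (5*z)*z = 5*z**2)
(-146 + L(11))*(-92) = (-146 + 5*11**2)*(-92) = (-146 + 5*121)*(-92) = (-146 + 605)*(-92) = 459*(-92) = -42228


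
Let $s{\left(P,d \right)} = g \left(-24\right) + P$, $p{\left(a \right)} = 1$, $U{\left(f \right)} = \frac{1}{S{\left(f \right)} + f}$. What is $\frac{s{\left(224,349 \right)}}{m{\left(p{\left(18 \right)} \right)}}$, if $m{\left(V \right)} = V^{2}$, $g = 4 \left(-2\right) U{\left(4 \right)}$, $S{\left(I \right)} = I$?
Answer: $248$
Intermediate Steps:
$U{\left(f \right)} = \frac{1}{2 f}$ ($U{\left(f \right)} = \frac{1}{f + f} = \frac{1}{2 f}$)
$g = -1$ ($g = 4 \left(-2\right) \frac{1}{2 \cdot 4} = - 8 \cdot \frac{1}{2} \cdot \frac{1}{4} = \left(-8\right) \frac{1}{8} = -1$)
$s{\left(P,d \right)} = 24 + P$ ($s{\left(P,d \right)} = \left(-1\right) \left(-24\right) + P = 24 + P$)
$\frac{s{\left(224,349 \right)}}{m{\left(p{\left(18 \right)} \right)}} = \frac{24 + 224}{1^{2}} = \frac{248}{1} = 248 \cdot 1 = 248$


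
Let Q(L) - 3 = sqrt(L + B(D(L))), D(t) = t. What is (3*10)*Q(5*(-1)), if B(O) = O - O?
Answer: 90 + 30*I*sqrt(5) ≈ 90.0 + 67.082*I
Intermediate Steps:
B(O) = 0
Q(L) = 3 + sqrt(L) (Q(L) = 3 + sqrt(L + 0) = 3 + sqrt(L))
(3*10)*Q(5*(-1)) = (3*10)*(3 + sqrt(5*(-1))) = 30*(3 + sqrt(-5)) = 30*(3 + I*sqrt(5)) = 90 + 30*I*sqrt(5)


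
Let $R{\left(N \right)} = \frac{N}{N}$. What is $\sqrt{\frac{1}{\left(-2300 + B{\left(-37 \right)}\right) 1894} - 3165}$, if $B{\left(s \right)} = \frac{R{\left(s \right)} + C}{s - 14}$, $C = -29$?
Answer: $\frac{3 i \sqrt{1084325909785769587}}{55528292} \approx 56.258 i$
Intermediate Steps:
$R{\left(N \right)} = 1$
$B{\left(s \right)} = - \frac{28}{-14 + s}$ ($B{\left(s \right)} = \frac{1 - 29}{s - 14} = - \frac{28}{-14 + s}$)
$\sqrt{\frac{1}{\left(-2300 + B{\left(-37 \right)}\right) 1894} - 3165} = \sqrt{\frac{1}{\left(-2300 - \frac{28}{-14 - 37}\right) 1894} - 3165} = \sqrt{\frac{1}{-2300 - \frac{28}{-51}} \cdot \frac{1}{1894} - 3165} = \sqrt{\frac{1}{-2300 - - \frac{28}{51}} \cdot \frac{1}{1894} - 3165} = \sqrt{\frac{1}{-2300 + \frac{28}{51}} \cdot \frac{1}{1894} - 3165} = \sqrt{\frac{1}{- \frac{117272}{51}} \cdot \frac{1}{1894} - 3165} = \sqrt{\left(- \frac{51}{117272}\right) \frac{1}{1894} - 3165} = \sqrt{- \frac{51}{222113168} - 3165} = \sqrt{- \frac{702988176771}{222113168}} = \frac{3 i \sqrt{1084325909785769587}}{55528292}$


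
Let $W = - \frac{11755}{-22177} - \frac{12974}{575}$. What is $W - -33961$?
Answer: $\frac{432782065502}{12751775} \approx 33939.0$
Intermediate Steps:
$W = - \frac{280965273}{12751775}$ ($W = \left(-11755\right) \left(- \frac{1}{22177}\right) - \frac{12974}{575} = \frac{11755}{22177} - \frac{12974}{575} = - \frac{280965273}{12751775} \approx -22.033$)
$W - -33961 = - \frac{280965273}{12751775} - -33961 = - \frac{280965273}{12751775} + 33961 = \frac{432782065502}{12751775}$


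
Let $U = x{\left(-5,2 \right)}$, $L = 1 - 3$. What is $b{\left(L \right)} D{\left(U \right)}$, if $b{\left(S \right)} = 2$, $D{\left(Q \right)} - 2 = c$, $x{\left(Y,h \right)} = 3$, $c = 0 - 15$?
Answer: $-26$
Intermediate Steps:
$L = -2$
$c = -15$
$U = 3$
$D{\left(Q \right)} = -13$ ($D{\left(Q \right)} = 2 - 15 = -13$)
$b{\left(L \right)} D{\left(U \right)} = 2 \left(-13\right) = -26$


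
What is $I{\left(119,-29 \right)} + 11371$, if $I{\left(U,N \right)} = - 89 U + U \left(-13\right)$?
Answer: $-767$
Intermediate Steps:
$I{\left(U,N \right)} = - 102 U$ ($I{\left(U,N \right)} = - 89 U - 13 U = - 102 U$)
$I{\left(119,-29 \right)} + 11371 = \left(-102\right) 119 + 11371 = -12138 + 11371 = -767$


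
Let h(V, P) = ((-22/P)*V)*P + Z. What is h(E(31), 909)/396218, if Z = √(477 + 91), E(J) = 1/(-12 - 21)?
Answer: 1/594327 + √142/198109 ≈ 6.1833e-5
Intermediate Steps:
E(J) = -1/33 (E(J) = 1/(-33) = -1/33)
Z = 2*√142 (Z = √568 = 2*√142 ≈ 23.833)
h(V, P) = -22*V + 2*√142 (h(V, P) = ((-22/P)*V)*P + 2*√142 = (-22*V/P)*P + 2*√142 = -22*V + 2*√142)
h(E(31), 909)/396218 = (-22*(-1/33) + 2*√142)/396218 = (⅔ + 2*√142)*(1/396218) = 1/594327 + √142/198109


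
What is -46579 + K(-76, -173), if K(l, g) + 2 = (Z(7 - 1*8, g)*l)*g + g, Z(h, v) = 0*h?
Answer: -46754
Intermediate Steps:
Z(h, v) = 0
K(l, g) = -2 + g (K(l, g) = -2 + ((0*l)*g + g) = -2 + (0*g + g) = -2 + (0 + g) = -2 + g)
-46579 + K(-76, -173) = -46579 + (-2 - 173) = -46579 - 175 = -46754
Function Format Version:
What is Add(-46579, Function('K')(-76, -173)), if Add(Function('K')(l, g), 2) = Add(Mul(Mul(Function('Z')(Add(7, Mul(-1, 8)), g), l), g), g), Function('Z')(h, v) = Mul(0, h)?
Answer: -46754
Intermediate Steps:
Function('Z')(h, v) = 0
Function('K')(l, g) = Add(-2, g) (Function('K')(l, g) = Add(-2, Add(Mul(Mul(0, l), g), g)) = Add(-2, Add(Mul(0, g), g)) = Add(-2, Add(0, g)) = Add(-2, g))
Add(-46579, Function('K')(-76, -173)) = Add(-46579, Add(-2, -173)) = Add(-46579, -175) = -46754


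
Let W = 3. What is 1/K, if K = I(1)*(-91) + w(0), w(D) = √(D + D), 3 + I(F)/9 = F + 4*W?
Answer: -1/8190 ≈ -0.00012210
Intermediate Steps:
I(F) = 81 + 9*F (I(F) = -27 + 9*(F + 4*3) = -27 + 9*(F + 12) = -27 + 9*(12 + F) = -27 + (108 + 9*F) = 81 + 9*F)
w(D) = √2*√D (w(D) = √(2*D) = √2*√D)
K = -8190 (K = (81 + 9*1)*(-91) + √2*√0 = (81 + 9)*(-91) + √2*0 = 90*(-91) + 0 = -8190 + 0 = -8190)
1/K = 1/(-8190) = -1/8190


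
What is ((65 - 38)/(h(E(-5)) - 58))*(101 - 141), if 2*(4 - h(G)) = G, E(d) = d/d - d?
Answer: 360/19 ≈ 18.947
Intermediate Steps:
E(d) = 1 - d
h(G) = 4 - G/2
((65 - 38)/(h(E(-5)) - 58))*(101 - 141) = ((65 - 38)/((4 - (1 - 1*(-5))/2) - 58))*(101 - 141) = (27/((4 - (1 + 5)/2) - 58))*(-40) = (27/((4 - ½*6) - 58))*(-40) = (27/((4 - 3) - 58))*(-40) = (27/(1 - 58))*(-40) = (27/(-57))*(-40) = (27*(-1/57))*(-40) = -9/19*(-40) = 360/19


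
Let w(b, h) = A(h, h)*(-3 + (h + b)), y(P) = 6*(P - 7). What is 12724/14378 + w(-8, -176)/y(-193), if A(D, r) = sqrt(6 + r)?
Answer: 6362/7189 + 187*I*sqrt(170)/1200 ≈ 0.88496 + 2.0318*I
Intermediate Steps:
y(P) = -42 + 6*P (y(P) = 6*(-7 + P) = -42 + 6*P)
w(b, h) = sqrt(6 + h)*(-3 + b + h) (w(b, h) = sqrt(6 + h)*(-3 + (h + b)) = sqrt(6 + h)*(-3 + (b + h)) = sqrt(6 + h)*(-3 + b + h))
12724/14378 + w(-8, -176)/y(-193) = 12724/14378 + (sqrt(6 - 176)*(-3 - 8 - 176))/(-42 + 6*(-193)) = 12724*(1/14378) + (sqrt(-170)*(-187))/(-42 - 1158) = 6362/7189 + ((I*sqrt(170))*(-187))/(-1200) = 6362/7189 - 187*I*sqrt(170)*(-1/1200) = 6362/7189 + 187*I*sqrt(170)/1200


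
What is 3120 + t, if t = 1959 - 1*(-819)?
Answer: 5898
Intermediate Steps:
t = 2778 (t = 1959 + 819 = 2778)
3120 + t = 3120 + 2778 = 5898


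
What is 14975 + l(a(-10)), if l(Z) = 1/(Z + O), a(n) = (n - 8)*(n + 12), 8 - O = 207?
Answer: 3519124/235 ≈ 14975.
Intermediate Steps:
O = -199 (O = 8 - 1*207 = 8 - 207 = -199)
a(n) = (-8 + n)*(12 + n)
l(Z) = 1/(-199 + Z) (l(Z) = 1/(Z - 199) = 1/(-199 + Z))
14975 + l(a(-10)) = 14975 + 1/(-199 + (-96 + (-10)² + 4*(-10))) = 14975 + 1/(-199 + (-96 + 100 - 40)) = 14975 + 1/(-199 - 36) = 14975 + 1/(-235) = 14975 - 1/235 = 3519124/235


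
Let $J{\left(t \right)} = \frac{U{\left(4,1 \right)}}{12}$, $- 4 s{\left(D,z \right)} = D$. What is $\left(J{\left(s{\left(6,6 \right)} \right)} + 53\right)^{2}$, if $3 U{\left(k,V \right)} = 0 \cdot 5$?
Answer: $2809$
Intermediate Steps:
$s{\left(D,z \right)} = - \frac{D}{4}$
$U{\left(k,V \right)} = 0$ ($U{\left(k,V \right)} = \frac{0 \cdot 5}{3} = \frac{1}{3} \cdot 0 = 0$)
$J{\left(t \right)} = 0$ ($J{\left(t \right)} = \frac{0}{12} = 0 \cdot \frac{1}{12} = 0$)
$\left(J{\left(s{\left(6,6 \right)} \right)} + 53\right)^{2} = \left(0 + 53\right)^{2} = 53^{2} = 2809$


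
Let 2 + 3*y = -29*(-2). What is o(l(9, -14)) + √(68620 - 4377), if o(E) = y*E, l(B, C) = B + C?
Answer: -280/3 + √64243 ≈ 160.13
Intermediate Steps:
y = 56/3 (y = -⅔ + (-29*(-2))/3 = -⅔ + (⅓)*58 = -⅔ + 58/3 = 56/3 ≈ 18.667)
o(E) = 56*E/3
o(l(9, -14)) + √(68620 - 4377) = 56*(9 - 14)/3 + √(68620 - 4377) = (56/3)*(-5) + √64243 = -280/3 + √64243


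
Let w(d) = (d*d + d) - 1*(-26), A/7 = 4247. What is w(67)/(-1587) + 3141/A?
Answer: -131233511/47179923 ≈ -2.7816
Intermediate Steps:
A = 29729 (A = 7*4247 = 29729)
w(d) = 26 + d + d² (w(d) = (d² + d) + 26 = (d + d²) + 26 = 26 + d + d²)
w(67)/(-1587) + 3141/A = (26 + 67 + 67²)/(-1587) + 3141/29729 = (26 + 67 + 4489)*(-1/1587) + 3141*(1/29729) = 4582*(-1/1587) + 3141/29729 = -4582/1587 + 3141/29729 = -131233511/47179923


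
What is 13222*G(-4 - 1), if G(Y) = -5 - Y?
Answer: 0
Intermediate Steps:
13222*G(-4 - 1) = 13222*(-5 - (-4 - 1)) = 13222*(-5 - 1*(-5)) = 13222*(-5 + 5) = 13222*0 = 0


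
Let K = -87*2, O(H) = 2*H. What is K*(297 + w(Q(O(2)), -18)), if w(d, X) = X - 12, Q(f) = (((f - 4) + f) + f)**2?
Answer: -46458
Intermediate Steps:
Q(f) = (-4 + 3*f)**2 (Q(f) = (((-4 + f) + f) + f)**2 = ((-4 + 2*f) + f)**2 = (-4 + 3*f)**2)
w(d, X) = -12 + X
K = -174
K*(297 + w(Q(O(2)), -18)) = -174*(297 + (-12 - 18)) = -174*(297 - 30) = -174*267 = -46458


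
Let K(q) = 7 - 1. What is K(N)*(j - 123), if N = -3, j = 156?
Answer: 198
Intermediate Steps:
K(q) = 6
K(N)*(j - 123) = 6*(156 - 123) = 6*33 = 198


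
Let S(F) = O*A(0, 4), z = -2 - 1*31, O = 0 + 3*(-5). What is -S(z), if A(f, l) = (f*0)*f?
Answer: 0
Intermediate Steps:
A(f, l) = 0 (A(f, l) = 0*f = 0)
O = -15 (O = 0 - 15 = -15)
z = -33 (z = -2 - 31 = -33)
S(F) = 0 (S(F) = -15*0 = 0)
-S(z) = -1*0 = 0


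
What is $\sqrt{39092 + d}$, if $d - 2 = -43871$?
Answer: $i \sqrt{4777} \approx 69.116 i$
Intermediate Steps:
$d = -43869$ ($d = 2 - 43871 = -43869$)
$\sqrt{39092 + d} = \sqrt{39092 - 43869} = \sqrt{-4777} = i \sqrt{4777}$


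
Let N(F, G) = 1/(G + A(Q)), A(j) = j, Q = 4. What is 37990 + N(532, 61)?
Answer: 2469351/65 ≈ 37990.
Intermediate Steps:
N(F, G) = 1/(4 + G) (N(F, G) = 1/(G + 4) = 1/(4 + G))
37990 + N(532, 61) = 37990 + 1/(4 + 61) = 37990 + 1/65 = 2469351/65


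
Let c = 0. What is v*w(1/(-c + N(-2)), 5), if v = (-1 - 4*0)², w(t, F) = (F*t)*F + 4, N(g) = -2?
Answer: -17/2 ≈ -8.5000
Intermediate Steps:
w(t, F) = 4 + t*F² (w(t, F) = t*F² + 4 = 4 + t*F²)
v = 1 (v = (-1 + 0)² = (-1)² = 1)
v*w(1/(-c + N(-2)), 5) = 1*(4 + 5²/(-1*0 - 2)) = 1*(4 + 25/(0 - 2)) = 1*(4 + 25/(-2)) = 1*(4 - ½*25) = 1*(4 - 25/2) = 1*(-17/2) = -17/2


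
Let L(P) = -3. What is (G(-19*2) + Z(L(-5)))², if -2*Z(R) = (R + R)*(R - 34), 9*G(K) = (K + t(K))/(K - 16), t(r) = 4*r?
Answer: 722426884/59049 ≈ 12234.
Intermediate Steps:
G(K) = 5*K/(9*(-16 + K)) (G(K) = ((K + 4*K)/(K - 16))/9 = ((5*K)/(-16 + K))/9 = (5*K/(-16 + K))/9 = 5*K/(9*(-16 + K)))
Z(R) = -R*(-34 + R) (Z(R) = -(R + R)*(R - 34)/2 = -2*R*(-34 + R)/2 = -R*(-34 + R))
(G(-19*2) + Z(L(-5)))² = (5*(-19*2)/(9*(-16 - 19*2)) - 3*(34 - 1*(-3)))² = ((5/9)*(-38)/(-16 - 38) - 3*(34 + 3))² = ((5/9)*(-38)/(-54) - 3*37)² = ((5/9)*(-38)*(-1/54) - 111)² = (95/243 - 111)² = (-26878/243)² = 722426884/59049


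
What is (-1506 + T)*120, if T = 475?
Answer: -123720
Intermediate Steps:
(-1506 + T)*120 = (-1506 + 475)*120 = -1031*120 = -123720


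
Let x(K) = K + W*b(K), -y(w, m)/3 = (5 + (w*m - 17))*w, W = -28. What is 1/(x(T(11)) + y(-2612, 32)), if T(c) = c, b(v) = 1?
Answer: -1/655058273 ≈ -1.5266e-9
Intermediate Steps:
y(w, m) = -3*w*(-12 + m*w) (y(w, m) = -3*(5 + (w*m - 17))*w = -3*(5 + (m*w - 17))*w = -3*(5 + (-17 + m*w))*w = -3*(-12 + m*w)*w = -3*w*(-12 + m*w))
x(K) = -28 + K (x(K) = K - 28*1 = K - 28 = -28 + K)
1/(x(T(11)) + y(-2612, 32)) = 1/((-28 + 11) + 3*(-2612)*(12 - 1*32*(-2612))) = 1/(-17 + 3*(-2612)*(12 + 83584)) = 1/(-17 + 3*(-2612)*83596) = 1/(-17 - 655058256) = 1/(-655058273) = -1/655058273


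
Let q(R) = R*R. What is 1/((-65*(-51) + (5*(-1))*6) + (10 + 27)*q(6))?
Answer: 1/4617 ≈ 0.00021659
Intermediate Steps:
q(R) = R²
1/((-65*(-51) + (5*(-1))*6) + (10 + 27)*q(6)) = 1/((-65*(-51) + (5*(-1))*6) + (10 + 27)*6²) = 1/((3315 - 5*6) + 37*36) = 1/((3315 - 30) + 1332) = 1/(3285 + 1332) = 1/4617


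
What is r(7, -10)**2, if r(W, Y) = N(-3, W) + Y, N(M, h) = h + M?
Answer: 36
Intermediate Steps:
N(M, h) = M + h
r(W, Y) = -3 + W + Y (r(W, Y) = (-3 + W) + Y = -3 + W + Y)
r(7, -10)**2 = (-3 + 7 - 10)**2 = (-6)**2 = 36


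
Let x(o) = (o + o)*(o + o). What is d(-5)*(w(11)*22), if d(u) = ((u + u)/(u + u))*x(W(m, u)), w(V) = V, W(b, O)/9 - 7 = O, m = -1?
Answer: 313632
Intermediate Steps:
W(b, O) = 63 + 9*O
x(o) = 4*o² (x(o) = (2*o)*(2*o) = 4*o²)
d(u) = 4*(63 + 9*u)² (d(u) = ((u + u)/(u + u))*(4*(63 + 9*u)²) = ((2*u)/((2*u)))*(4*(63 + 9*u)²) = ((2*u)*(1/(2*u)))*(4*(63 + 9*u)²) = 1*(4*(63 + 9*u)²) = 4*(63 + 9*u)²)
d(-5)*(w(11)*22) = (324*(7 - 5)²)*(11*22) = (324*2²)*242 = (324*4)*242 = 1296*242 = 313632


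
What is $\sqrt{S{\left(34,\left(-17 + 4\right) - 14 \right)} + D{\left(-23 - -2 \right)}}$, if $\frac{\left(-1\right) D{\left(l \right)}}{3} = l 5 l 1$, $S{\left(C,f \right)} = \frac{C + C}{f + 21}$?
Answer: $\frac{i \sqrt{59637}}{3} \approx 81.402 i$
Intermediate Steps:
$S{\left(C,f \right)} = \frac{2 C}{21 + f}$
$D{\left(l \right)} = - 15 l^{2}$ ($D{\left(l \right)} = - 3 l 5 l 1 = - 3 \cdot 5 l l 1 = - 3 \cdot 5 l^{2} \cdot 1 = - 3 \cdot 5 l^{2} = - 15 l^{2}$)
$\sqrt{S{\left(34,\left(-17 + 4\right) - 14 \right)} + D{\left(-23 - -2 \right)}} = \sqrt{2 \cdot 34 \frac{1}{21 + \left(\left(-17 + 4\right) - 14\right)} - 15 \left(-23 - -2\right)^{2}} = \sqrt{2 \cdot 34 \frac{1}{21 - 27} - 15 \left(-23 + 2\right)^{2}} = \sqrt{2 \cdot 34 \frac{1}{21 - 27} - 15 \left(-21\right)^{2}} = \sqrt{2 \cdot 34 \frac{1}{-6} - 6615} = \sqrt{2 \cdot 34 \left(- \frac{1}{6}\right) - 6615} = \sqrt{- \frac{34}{3} - 6615} = \sqrt{- \frac{19879}{3}} = \frac{i \sqrt{59637}}{3}$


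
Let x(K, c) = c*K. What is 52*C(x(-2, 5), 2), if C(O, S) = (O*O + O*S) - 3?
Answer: 4004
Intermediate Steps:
x(K, c) = K*c
C(O, S) = -3 + O² + O*S (C(O, S) = (O² + O*S) - 3 = -3 + O² + O*S)
52*C(x(-2, 5), 2) = 52*(-3 + (-2*5)² - 2*5*2) = 52*(-3 + (-10)² - 10*2) = 52*(-3 + 100 - 20) = 52*77 = 4004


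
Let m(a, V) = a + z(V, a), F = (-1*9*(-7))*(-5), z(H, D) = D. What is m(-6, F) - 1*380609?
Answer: -380621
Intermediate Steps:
F = -315 (F = -9*(-7)*(-5) = 63*(-5) = -315)
m(a, V) = 2*a (m(a, V) = a + a = 2*a)
m(-6, F) - 1*380609 = 2*(-6) - 1*380609 = -12 - 380609 = -380621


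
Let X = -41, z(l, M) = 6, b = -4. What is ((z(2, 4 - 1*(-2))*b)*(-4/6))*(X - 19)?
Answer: -960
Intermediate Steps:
((z(2, 4 - 1*(-2))*b)*(-4/6))*(X - 19) = ((6*(-4))*(-4/6))*(-41 - 19) = -(-96)/6*(-60) = -24*(-⅔)*(-60) = 16*(-60) = -960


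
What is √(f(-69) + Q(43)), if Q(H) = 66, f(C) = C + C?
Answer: 6*I*√2 ≈ 8.4853*I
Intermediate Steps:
f(C) = 2*C
√(f(-69) + Q(43)) = √(2*(-69) + 66) = √(-138 + 66) = √(-72) = 6*I*√2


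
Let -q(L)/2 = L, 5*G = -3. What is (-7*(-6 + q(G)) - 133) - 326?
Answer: -2127/5 ≈ -425.40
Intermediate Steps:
G = -3/5 (G = (1/5)*(-3) = -3/5 ≈ -0.60000)
q(L) = -2*L
(-7*(-6 + q(G)) - 133) - 326 = (-7*(-6 - 2*(-3/5)) - 133) - 326 = (-7*(-6 + 6/5) - 133) - 326 = (-7*(-24/5) - 133) - 326 = (168/5 - 133) - 326 = -497/5 - 326 = -2127/5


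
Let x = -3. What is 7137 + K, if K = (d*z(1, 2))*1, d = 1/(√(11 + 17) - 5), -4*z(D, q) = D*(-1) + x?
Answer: 21416/3 + 2*√7/3 ≈ 7140.4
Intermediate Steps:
z(D, q) = ¾ + D/4 (z(D, q) = -(D*(-1) - 3)/4 = -(-D - 3)/4 = -(-3 - D)/4 = ¾ + D/4)
d = 1/(-5 + 2*√7) (d = 1/(√28 - 5) = 1/(2*√7 - 5) = 1/(-5 + 2*√7) ≈ 3.4305)
K = 5/3 + 2*√7/3 (K = ((5/3 + 2*√7/3)*(¾ + (¼)*1))*1 = ((5/3 + 2*√7/3)*(¾ + ¼))*1 = ((5/3 + 2*√7/3)*1)*1 = (5/3 + 2*√7/3)*1 = 5/3 + 2*√7/3 ≈ 3.4305)
7137 + K = 7137 + (5/3 + 2*√7/3) = 21416/3 + 2*√7/3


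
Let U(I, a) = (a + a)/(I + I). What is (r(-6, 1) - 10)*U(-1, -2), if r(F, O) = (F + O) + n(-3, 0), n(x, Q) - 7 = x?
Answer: -22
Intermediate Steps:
n(x, Q) = 7 + x
r(F, O) = 4 + F + O (r(F, O) = (F + O) + (7 - 3) = (F + O) + 4 = 4 + F + O)
U(I, a) = a/I (U(I, a) = (2*a)/((2*I)) = (2*a)*(1/(2*I)) = a/I)
(r(-6, 1) - 10)*U(-1, -2) = ((4 - 6 + 1) - 10)*(-2/(-1)) = (-1 - 10)*(-2*(-1)) = -11*2 = -22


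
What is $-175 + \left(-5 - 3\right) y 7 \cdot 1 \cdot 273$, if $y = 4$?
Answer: $-61327$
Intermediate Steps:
$-175 + \left(-5 - 3\right) y 7 \cdot 1 \cdot 273 = -175 + \left(-5 - 3\right) 4 \cdot 7 \cdot 1 \cdot 273 = -175 + \left(-8\right) 4 \cdot 7 \cdot 1 \cdot 273 = -175 + \left(-32\right) 7 \cdot 1 \cdot 273 = -175 + \left(-224\right) 1 \cdot 273 = -175 - 61152 = -61327$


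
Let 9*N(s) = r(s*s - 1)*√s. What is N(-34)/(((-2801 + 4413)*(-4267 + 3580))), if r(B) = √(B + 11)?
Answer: -I*√9911/4983498 ≈ -1.9977e-5*I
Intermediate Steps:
r(B) = √(11 + B)
N(s) = √s*√(10 + s²)/9 (N(s) = (√(11 + (s*s - 1))*√s)/9 = (√(11 + (s² - 1))*√s)/9 = (√(11 + (-1 + s²))*√s)/9 = (√(10 + s²)*√s)/9 = (√s*√(10 + s²))/9 = √s*√(10 + s²)/9)
N(-34)/(((-2801 + 4413)*(-4267 + 3580))) = (√(-34)*√(10 + (-34)²)/9)/(((-2801 + 4413)*(-4267 + 3580))) = ((I*√34)*√(10 + 1156)/9)/((1612*(-687))) = ((I*√34)*√1166/9)/(-1107444) = (2*I*√9911/9)*(-1/1107444) = -I*√9911/4983498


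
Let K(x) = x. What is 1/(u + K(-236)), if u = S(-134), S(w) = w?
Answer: -1/370 ≈ -0.0027027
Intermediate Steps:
u = -134
1/(u + K(-236)) = 1/(-134 - 236) = 1/(-370) = -1/370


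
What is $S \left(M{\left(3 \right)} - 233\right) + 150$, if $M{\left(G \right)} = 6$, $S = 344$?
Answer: $-77938$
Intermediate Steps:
$S \left(M{\left(3 \right)} - 233\right) + 150 = 344 \left(6 - 233\right) + 150 = 344 \left(-227\right) + 150 = -78088 + 150 = -77938$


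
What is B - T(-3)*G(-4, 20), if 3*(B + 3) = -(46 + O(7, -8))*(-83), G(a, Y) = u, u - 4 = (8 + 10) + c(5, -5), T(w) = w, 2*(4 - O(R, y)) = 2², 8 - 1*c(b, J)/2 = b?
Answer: 1409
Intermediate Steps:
c(b, J) = 16 - 2*b
O(R, y) = 2 (O(R, y) = 4 - ½*2² = 4 - ½*4 = 4 - 2 = 2)
u = 28 (u = 4 + ((8 + 10) + (16 - 2*5)) = 4 + (18 + (16 - 10)) = 4 + (18 + 6) = 4 + 24 = 28)
G(a, Y) = 28
B = 1325 (B = -3 + (-(46 + 2)*(-83))/3 = -3 + (-48*(-83))/3 = -3 + (-1*(-3984))/3 = -3 + (⅓)*3984 = -3 + 1328 = 1325)
B - T(-3)*G(-4, 20) = 1325 - (-3)*28 = 1325 - 1*(-84) = 1325 + 84 = 1409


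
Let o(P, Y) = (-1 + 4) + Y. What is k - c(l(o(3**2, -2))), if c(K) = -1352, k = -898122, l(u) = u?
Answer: -896770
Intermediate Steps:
o(P, Y) = 3 + Y
k - c(l(o(3**2, -2))) = -898122 - 1*(-1352) = -898122 + 1352 = -896770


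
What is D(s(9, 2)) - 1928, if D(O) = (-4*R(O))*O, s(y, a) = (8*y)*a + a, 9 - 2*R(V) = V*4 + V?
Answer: 208604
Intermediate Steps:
R(V) = 9/2 - 5*V/2 (R(V) = 9/2 - (V*4 + V)/2 = 9/2 - (4*V + V)/2 = 9/2 - 5*V/2)
s(y, a) = a + 8*a*y (s(y, a) = 8*a*y + a = a + 8*a*y)
D(O) = O*(-18 + 10*O) (D(O) = (-4*(9/2 - 5*O/2))*O = (-18 + 10*O)*O = O*(-18 + 10*O))
D(s(9, 2)) - 1928 = 2*(2*(1 + 8*9))*(-9 + 5*(2*(1 + 8*9))) - 1928 = 2*(2*(1 + 72))*(-9 + 5*(2*(1 + 72))) - 1928 = 2*(2*73)*(-9 + 5*(2*73)) - 1928 = 2*146*(-9 + 5*146) - 1928 = 2*146*(-9 + 730) - 1928 = 2*146*721 - 1928 = 210532 - 1928 = 208604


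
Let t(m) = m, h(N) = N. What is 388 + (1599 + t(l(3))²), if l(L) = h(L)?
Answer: 1996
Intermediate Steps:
l(L) = L
388 + (1599 + t(l(3))²) = 388 + (1599 + 3²) = 388 + (1599 + 9) = 388 + 1608 = 1996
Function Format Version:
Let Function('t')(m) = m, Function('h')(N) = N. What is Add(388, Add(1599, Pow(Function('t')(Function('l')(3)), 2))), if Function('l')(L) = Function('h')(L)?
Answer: 1996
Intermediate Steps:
Function('l')(L) = L
Add(388, Add(1599, Pow(Function('t')(Function('l')(3)), 2))) = Add(388, Add(1599, Pow(3, 2))) = Add(388, Add(1599, 9)) = Add(388, 1608) = 1996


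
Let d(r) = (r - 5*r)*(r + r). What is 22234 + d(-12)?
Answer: 21082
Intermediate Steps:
d(r) = -8*r**2 (d(r) = (-4*r)*(2*r) = -8*r**2)
22234 + d(-12) = 22234 - 8*(-12)**2 = 22234 - 8*144 = 22234 - 1152 = 21082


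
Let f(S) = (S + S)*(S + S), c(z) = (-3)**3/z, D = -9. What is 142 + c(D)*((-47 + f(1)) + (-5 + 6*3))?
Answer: 52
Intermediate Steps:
c(z) = -27/z
f(S) = 4*S**2 (f(S) = (2*S)*(2*S) = 4*S**2)
142 + c(D)*((-47 + f(1)) + (-5 + 6*3)) = 142 + (-27/(-9))*((-47 + 4*1**2) + (-5 + 6*3)) = 142 + (-27*(-1/9))*((-47 + 4*1) + (-5 + 18)) = 142 + 3*((-47 + 4) + 13) = 142 + 3*(-43 + 13) = 142 + 3*(-30) = 142 - 90 = 52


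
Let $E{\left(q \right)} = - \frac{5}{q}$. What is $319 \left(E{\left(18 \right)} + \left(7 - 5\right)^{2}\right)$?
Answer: $\frac{21373}{18} \approx 1187.4$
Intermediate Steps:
$319 \left(E{\left(18 \right)} + \left(7 - 5\right)^{2}\right) = 319 \left(- \frac{5}{18} + \left(7 - 5\right)^{2}\right) = 319 \left(\left(-5\right) \frac{1}{18} + 2^{2}\right) = 319 \left(- \frac{5}{18} + 4\right) = 319 \cdot \frac{67}{18} = \frac{21373}{18}$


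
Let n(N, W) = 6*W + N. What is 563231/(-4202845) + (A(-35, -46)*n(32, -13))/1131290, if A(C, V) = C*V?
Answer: -94844029869/475463652005 ≈ -0.19948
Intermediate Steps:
n(N, W) = N + 6*W
563231/(-4202845) + (A(-35, -46)*n(32, -13))/1131290 = 563231/(-4202845) + ((-35*(-46))*(32 + 6*(-13)))/1131290 = 563231*(-1/4202845) + (1610*(32 - 78))*(1/1131290) = -563231/4202845 + (1610*(-46))*(1/1131290) = -563231/4202845 - 74060*1/1131290 = -563231/4202845 - 7406/113129 = -94844029869/475463652005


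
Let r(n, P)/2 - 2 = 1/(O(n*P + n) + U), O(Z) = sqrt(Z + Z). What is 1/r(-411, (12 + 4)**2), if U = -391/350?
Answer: 269569786/1078277569 + 30625*I*sqrt(211254)/51757323312 ≈ 0.25 + 0.00027196*I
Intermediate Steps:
O(Z) = sqrt(2)*sqrt(Z) (O(Z) = sqrt(2*Z) = sqrt(2)*sqrt(Z))
U = -391/350 (U = -391*1/350 = -391/350 ≈ -1.1171)
r(n, P) = 4 + 2/(-391/350 + sqrt(2)*sqrt(n + P*n)) (r(n, P) = 4 + 2/(sqrt(2)*sqrt(n*P + n) - 391/350) = 4 + 2/(sqrt(2)*sqrt(P*n + n) - 391/350) = 4 + 2/(sqrt(2)*sqrt(n + P*n) - 391/350) = 4 + 2/(-391/350 + sqrt(2)*sqrt(n + P*n)))
1/r(-411, (12 + 4)**2) = 1/(8*(-108 + 175*sqrt(2)*sqrt(-411*(1 + (12 + 4)**2)))/(-391 + 350*sqrt(2)*sqrt(-411*(1 + (12 + 4)**2)))) = 1/(8*(-108 + 175*sqrt(2)*sqrt(-411*(1 + 16**2)))/(-391 + 350*sqrt(2)*sqrt(-411*(1 + 16**2)))) = 1/(8*(-108 + 175*sqrt(2)*sqrt(-411*(1 + 256)))/(-391 + 350*sqrt(2)*sqrt(-411*(1 + 256)))) = 1/(8*(-108 + 175*sqrt(2)*sqrt(-411*257))/(-391 + 350*sqrt(2)*sqrt(-411*257))) = 1/(8*(-108 + 175*sqrt(2)*sqrt(-105627))/(-391 + 350*sqrt(2)*sqrt(-105627))) = 1/(8*(-108 + 175*sqrt(2)*(I*sqrt(105627)))/(-391 + 350*sqrt(2)*(I*sqrt(105627)))) = 1/(8*(-108 + 175*I*sqrt(211254))/(-391 + 350*I*sqrt(211254))) = (-391 + 350*I*sqrt(211254))/(8*(-108 + 175*I*sqrt(211254)))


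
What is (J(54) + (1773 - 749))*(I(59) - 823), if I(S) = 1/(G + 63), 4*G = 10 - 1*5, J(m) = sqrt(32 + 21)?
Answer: -216583168/257 - 211507*sqrt(53)/257 ≈ -8.4873e+5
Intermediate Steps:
J(m) = sqrt(53)
G = 5/4 (G = (10 - 1*5)/4 = (10 - 5)/4 = (1/4)*5 = 5/4 ≈ 1.2500)
I(S) = 4/257 (I(S) = 1/(5/4 + 63) = 1/(257/4) = 4/257)
(J(54) + (1773 - 749))*(I(59) - 823) = (sqrt(53) + (1773 - 749))*(4/257 - 823) = (sqrt(53) + 1024)*(-211507/257) = (1024 + sqrt(53))*(-211507/257) = -216583168/257 - 211507*sqrt(53)/257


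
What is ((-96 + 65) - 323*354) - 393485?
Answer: -507858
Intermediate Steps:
((-96 + 65) - 323*354) - 393485 = (-31 - 114342) - 393485 = -114373 - 393485 = -507858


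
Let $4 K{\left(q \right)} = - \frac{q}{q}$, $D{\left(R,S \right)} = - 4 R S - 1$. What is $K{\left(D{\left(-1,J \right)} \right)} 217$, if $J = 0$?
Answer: $- \frac{217}{4} \approx -54.25$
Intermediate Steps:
$D{\left(R,S \right)} = -1 - 4 R S$ ($D{\left(R,S \right)} = - 4 R S - 1 = -1 - 4 R S$)
$K{\left(q \right)} = - \frac{1}{4}$ ($K{\left(q \right)} = \frac{\left(-1\right) \frac{q}{q}}{4} = \frac{\left(-1\right) 1}{4} = \frac{1}{4} \left(-1\right) = - \frac{1}{4}$)
$K{\left(D{\left(-1,J \right)} \right)} 217 = \left(- \frac{1}{4}\right) 217 = - \frac{217}{4}$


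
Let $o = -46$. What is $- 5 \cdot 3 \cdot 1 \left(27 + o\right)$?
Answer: $285$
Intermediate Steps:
$- 5 \cdot 3 \cdot 1 \left(27 + o\right) = - 5 \cdot 3 \cdot 1 \left(27 - 46\right) = \left(-5\right) 3 \left(-19\right) = \left(-15\right) \left(-19\right) = 285$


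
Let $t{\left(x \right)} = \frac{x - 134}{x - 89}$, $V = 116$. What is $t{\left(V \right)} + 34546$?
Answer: $\frac{103636}{3} \approx 34545.0$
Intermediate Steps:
$t{\left(x \right)} = \frac{-134 + x}{-89 + x}$
$t{\left(V \right)} + 34546 = \frac{-134 + 116}{-89 + 116} + 34546 = \frac{1}{27} \left(-18\right) + 34546 = - \frac{2}{3} + 34546 = \frac{103636}{3}$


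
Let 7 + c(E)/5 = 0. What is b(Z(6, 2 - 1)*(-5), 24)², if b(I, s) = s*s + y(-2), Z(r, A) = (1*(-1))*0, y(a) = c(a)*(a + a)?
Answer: 512656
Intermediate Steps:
c(E) = -35 (c(E) = -35 + 5*0 = -35 + 0 = -35)
y(a) = -70*a (y(a) = -35*(a + a) = -70*a)
Z(r, A) = 0 (Z(r, A) = -1*0 = 0)
b(I, s) = 140 + s² (b(I, s) = s*s - 70*(-2) = s² + 140 = 140 + s²)
b(Z(6, 2 - 1)*(-5), 24)² = (140 + 24²)² = (140 + 576)² = 716² = 512656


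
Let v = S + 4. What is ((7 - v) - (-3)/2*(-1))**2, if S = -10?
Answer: 529/4 ≈ 132.25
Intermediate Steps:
v = -6 (v = -10 + 4 = -6)
((7 - v) - (-3)/2*(-1))**2 = ((7 - 1*(-6)) - (-3)/2*(-1))**2 = ((7 + 6) - (-3)/2*(-1))**2 = (13 - 3*(-1/2)*(-1))**2 = (13 + (3/2)*(-1))**2 = (13 - 3/2)**2 = (23/2)**2 = 529/4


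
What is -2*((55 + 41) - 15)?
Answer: -162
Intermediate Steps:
-2*((55 + 41) - 15) = -2*(96 - 15) = -2*81 = -162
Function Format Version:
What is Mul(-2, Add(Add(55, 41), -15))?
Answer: -162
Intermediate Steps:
Mul(-2, Add(Add(55, 41), -15)) = Mul(-2, Add(96, -15)) = Mul(-2, 81) = -162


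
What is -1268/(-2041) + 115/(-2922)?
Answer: 3470381/5963802 ≈ 0.58191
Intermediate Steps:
-1268/(-2041) + 115/(-2922) = -1268*(-1/2041) + 115*(-1/2922) = 1268/2041 - 115/2922 = 3470381/5963802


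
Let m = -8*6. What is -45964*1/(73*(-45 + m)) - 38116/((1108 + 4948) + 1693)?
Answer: 32468504/17535987 ≈ 1.8515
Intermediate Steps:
m = -48
-45964*1/(73*(-45 + m)) - 38116/((1108 + 4948) + 1693) = -45964*1/(73*(-45 - 48)) - 38116/((1108 + 4948) + 1693) = -45964/(73*(-93)) - 38116/(6056 + 1693) = -45964/(-6789) - 38116/7749 = -45964*(-1/6789) - 38116*1/7749 = 45964/6789 - 38116/7749 = 32468504/17535987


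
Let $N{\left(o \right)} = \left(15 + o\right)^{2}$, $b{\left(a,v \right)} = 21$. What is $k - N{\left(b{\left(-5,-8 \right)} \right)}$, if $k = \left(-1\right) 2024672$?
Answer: $-2025968$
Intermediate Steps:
$k = -2024672$
$k - N{\left(b{\left(-5,-8 \right)} \right)} = -2024672 - \left(15 + 21\right)^{2} = -2024672 - 36^{2} = -2024672 - 1296 = -2025968$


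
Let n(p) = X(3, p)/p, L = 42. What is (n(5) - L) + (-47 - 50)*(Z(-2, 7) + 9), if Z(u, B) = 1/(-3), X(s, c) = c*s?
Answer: -2639/3 ≈ -879.67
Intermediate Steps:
Z(u, B) = -⅓ (Z(u, B) = 1*(-⅓) = -⅓)
n(p) = 3 (n(p) = (p*3)/p = (3*p)/p = 3)
(n(5) - L) + (-47 - 50)*(Z(-2, 7) + 9) = (3 - 1*42) + (-47 - 50)*(-⅓ + 9) = (3 - 42) - 97*26/3 = -39 - 2522/3 = -2639/3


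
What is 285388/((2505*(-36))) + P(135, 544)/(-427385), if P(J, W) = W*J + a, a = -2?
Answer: -6429659461/1927078965 ≈ -3.3365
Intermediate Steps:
P(J, W) = -2 + J*W (P(J, W) = W*J - 2 = J*W - 2 = -2 + J*W)
285388/((2505*(-36))) + P(135, 544)/(-427385) = 285388/((2505*(-36))) + (-2 + 135*544)/(-427385) = 285388/(-90180) + (-2 + 73440)*(-1/427385) = 285388*(-1/90180) + 73438*(-1/427385) = -71347/22545 - 73438/427385 = -6429659461/1927078965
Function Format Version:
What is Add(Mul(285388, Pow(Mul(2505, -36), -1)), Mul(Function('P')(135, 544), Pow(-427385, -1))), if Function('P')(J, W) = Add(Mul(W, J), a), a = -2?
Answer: Rational(-6429659461, 1927078965) ≈ -3.3365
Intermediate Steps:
Function('P')(J, W) = Add(-2, Mul(J, W)) (Function('P')(J, W) = Add(Mul(W, J), -2) = Add(Mul(J, W), -2) = Add(-2, Mul(J, W)))
Add(Mul(285388, Pow(Mul(2505, -36), -1)), Mul(Function('P')(135, 544), Pow(-427385, -1))) = Add(Mul(285388, Pow(Mul(2505, -36), -1)), Mul(Add(-2, Mul(135, 544)), Pow(-427385, -1))) = Add(Mul(285388, Pow(-90180, -1)), Mul(Add(-2, 73440), Rational(-1, 427385))) = Add(Mul(285388, Rational(-1, 90180)), Mul(73438, Rational(-1, 427385))) = Add(Rational(-71347, 22545), Rational(-73438, 427385)) = Rational(-6429659461, 1927078965)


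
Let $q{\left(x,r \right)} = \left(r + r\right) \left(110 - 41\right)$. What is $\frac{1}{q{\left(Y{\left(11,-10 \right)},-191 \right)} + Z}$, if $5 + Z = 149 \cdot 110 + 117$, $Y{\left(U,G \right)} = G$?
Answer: $- \frac{1}{9856} \approx -0.00010146$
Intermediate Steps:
$Z = 16502$ ($Z = -5 + \left(149 \cdot 110 + 117\right) = -5 + \left(16390 + 117\right) = -5 + 16507 = 16502$)
$q{\left(x,r \right)} = 138 r$ ($q{\left(x,r \right)} = 2 r 69 = 138 r$)
$\frac{1}{q{\left(Y{\left(11,-10 \right)},-191 \right)} + Z} = \frac{1}{138 \left(-191\right) + 16502} = \frac{1}{-26358 + 16502} = \frac{1}{-9856} = - \frac{1}{9856}$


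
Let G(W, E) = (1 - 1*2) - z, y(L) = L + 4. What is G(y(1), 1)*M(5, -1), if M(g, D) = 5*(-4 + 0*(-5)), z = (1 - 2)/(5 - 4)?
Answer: 0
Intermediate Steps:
z = -1 (z = -1/1 = -1*1 = -1)
y(L) = 4 + L
G(W, E) = 0 (G(W, E) = (1 - 1*2) - 1*(-1) = (1 - 2) + 1 = -1 + 1 = 0)
M(g, D) = -20 (M(g, D) = 5*(-4 + 0) = 5*(-4) = -20)
G(y(1), 1)*M(5, -1) = 0*(-20) = 0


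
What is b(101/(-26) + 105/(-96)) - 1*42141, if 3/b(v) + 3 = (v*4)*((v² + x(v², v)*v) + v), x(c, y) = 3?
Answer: -75838394946891/1799633159 ≈ -42141.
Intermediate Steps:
b(v) = 3/(-3 + 4*v*(v² + 4*v)) (b(v) = 3/(-3 + (v*4)*((v² + 3*v) + v)) = 3/(-3 + (4*v)*(v² + 4*v)) = 3/(-3 + 4*v*(v² + 4*v)))
b(101/(-26) + 105/(-96)) - 1*42141 = 3/(-3 + 4*(101/(-26) + 105/(-96))³ + 16*(101/(-26) + 105/(-96))²) - 1*42141 = 3/(-3 + 4*(101*(-1/26) + 105*(-1/96))³ + 16*(101*(-1/26) + 105*(-1/96))²) - 42141 = 3/(-3 + 4*(-101/26 - 35/32)³ + 16*(-101/26 - 35/32)²) - 42141 = 3/(-3 + 4*(-2071/416)³ + 16*(-2071/416)²) - 42141 = 3/(-3 + 4*(-8882603911/71991296) + 16*(4289041/173056)) - 42141 = 3/(-3 - 8882603911/17997824 + 4289041/10816) - 42141 = 3/(-1799633159/17997824) - 42141 = 3*(-17997824/1799633159) - 42141 = -53993472/1799633159 - 42141 = -75838394946891/1799633159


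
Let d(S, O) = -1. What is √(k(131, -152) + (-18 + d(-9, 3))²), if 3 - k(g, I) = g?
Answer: √233 ≈ 15.264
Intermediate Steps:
k(g, I) = 3 - g
√(k(131, -152) + (-18 + d(-9, 3))²) = √((3 - 1*131) + (-18 - 1)²) = √((3 - 131) + (-19)²) = √(-128 + 361) = √233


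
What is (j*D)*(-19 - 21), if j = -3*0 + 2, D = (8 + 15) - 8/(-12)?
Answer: -5680/3 ≈ -1893.3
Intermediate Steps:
D = 71/3 (D = 23 - 8*(-1/12) = 23 + ⅔ = 71/3 ≈ 23.667)
j = 2 (j = 0 + 2 = 2)
(j*D)*(-19 - 21) = (2*(71/3))*(-19 - 21) = (142/3)*(-40) = -5680/3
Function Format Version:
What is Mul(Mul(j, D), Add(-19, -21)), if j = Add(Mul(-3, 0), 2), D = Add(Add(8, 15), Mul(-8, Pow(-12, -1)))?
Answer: Rational(-5680, 3) ≈ -1893.3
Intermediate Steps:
D = Rational(71, 3) (D = Add(23, Mul(-8, Rational(-1, 12))) = Add(23, Rational(2, 3)) = Rational(71, 3) ≈ 23.667)
j = 2 (j = Add(0, 2) = 2)
Mul(Mul(j, D), Add(-19, -21)) = Mul(Mul(2, Rational(71, 3)), Add(-19, -21)) = Mul(Rational(142, 3), -40) = Rational(-5680, 3)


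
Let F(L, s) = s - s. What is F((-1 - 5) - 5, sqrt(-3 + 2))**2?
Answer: 0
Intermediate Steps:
F(L, s) = 0
F((-1 - 5) - 5, sqrt(-3 + 2))**2 = 0**2 = 0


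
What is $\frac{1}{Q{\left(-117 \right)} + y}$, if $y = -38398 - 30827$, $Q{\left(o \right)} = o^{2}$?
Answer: $- \frac{1}{55536} \approx -1.8006 \cdot 10^{-5}$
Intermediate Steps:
$y = -69225$ ($y = -38398 - 30827 = -69225$)
$\frac{1}{Q{\left(-117 \right)} + y} = \frac{1}{\left(-117\right)^{2} - 69225} = \frac{1}{13689 - 69225} = \frac{1}{-55536} = - \frac{1}{55536}$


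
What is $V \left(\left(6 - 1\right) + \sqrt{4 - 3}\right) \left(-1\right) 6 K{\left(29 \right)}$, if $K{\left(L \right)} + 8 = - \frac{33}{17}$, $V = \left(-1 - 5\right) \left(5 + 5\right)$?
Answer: $- \frac{365040}{17} \approx -21473.0$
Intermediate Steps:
$V = -60$ ($V = \left(-6\right) 10 = -60$)
$K{\left(L \right)} = - \frac{169}{17}$ ($K{\left(L \right)} = -8 - \frac{33}{17} = - \frac{169}{17}$)
$V \left(\left(6 - 1\right) + \sqrt{4 - 3}\right) \left(-1\right) 6 K{\left(29 \right)} = - 60 \left(\left(6 - 1\right) + \sqrt{4 - 3}\right) \left(-1\right) 6 \left(- \frac{169}{17}\right) = - 60 \left(5 + \sqrt{1}\right) \left(-1\right) 6 \left(- \frac{169}{17}\right) = - 60 \left(5 + 1\right) \left(-1\right) 6 \left(- \frac{169}{17}\right) = - 60 \cdot 6 \left(-1\right) 6 \left(- \frac{169}{17}\right) = \left(-60\right) \left(-6\right) 6 \left(- \frac{169}{17}\right) = 360 \cdot 6 \left(- \frac{169}{17}\right) = 2160 \left(- \frac{169}{17}\right) = - \frac{365040}{17}$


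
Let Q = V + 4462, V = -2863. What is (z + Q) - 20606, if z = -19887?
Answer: -38894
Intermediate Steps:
Q = 1599 (Q = -2863 + 4462 = 1599)
(z + Q) - 20606 = (-19887 + 1599) - 20606 = -18288 - 20606 = -38894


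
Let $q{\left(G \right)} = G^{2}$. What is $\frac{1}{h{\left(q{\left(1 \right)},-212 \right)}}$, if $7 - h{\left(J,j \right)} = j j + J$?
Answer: $- \frac{1}{44938} \approx -2.2253 \cdot 10^{-5}$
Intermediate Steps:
$h{\left(J,j \right)} = 7 - J - j^{2}$ ($h{\left(J,j \right)} = 7 - \left(j j + J\right) = 7 - \left(j^{2} + J\right) = 7 - \left(J + j^{2}\right) = 7 - J - j^{2}$)
$\frac{1}{h{\left(q{\left(1 \right)},-212 \right)}} = \frac{1}{7 - 1^{2} - \left(-212\right)^{2}} = \frac{1}{7 - 1 - 44944} = \frac{1}{-44938} = - \frac{1}{44938}$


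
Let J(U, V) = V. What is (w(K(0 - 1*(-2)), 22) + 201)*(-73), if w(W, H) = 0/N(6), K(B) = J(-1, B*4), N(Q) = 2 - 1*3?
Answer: -14673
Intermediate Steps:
N(Q) = -1 (N(Q) = 2 - 3 = -1)
K(B) = 4*B (K(B) = B*4 = 4*B)
w(W, H) = 0 (w(W, H) = 0/(-1) = 0*(-1) = 0)
(w(K(0 - 1*(-2)), 22) + 201)*(-73) = (0 + 201)*(-73) = 201*(-73) = -14673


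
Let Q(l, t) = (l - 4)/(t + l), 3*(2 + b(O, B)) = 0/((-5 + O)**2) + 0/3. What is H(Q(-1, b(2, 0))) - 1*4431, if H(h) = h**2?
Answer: -39854/9 ≈ -4428.2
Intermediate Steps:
b(O, B) = -2 (b(O, B) = -2 + (0/((-5 + O)**2) + 0/3)/3 = -2 + (0/(-5 + O)**2 + 0*(1/3))/3 = -2 + (0 + 0)/3 = -2 + (1/3)*0 = -2 + 0 = -2)
Q(l, t) = (-4 + l)/(l + t)
H(Q(-1, b(2, 0))) - 1*4431 = ((-4 - 1)/(-1 - 2))**2 - 1*4431 = (-5/(-3))**2 - 4431 = (-1/3*(-5))**2 - 4431 = (5/3)**2 - 4431 = 25/9 - 4431 = -39854/9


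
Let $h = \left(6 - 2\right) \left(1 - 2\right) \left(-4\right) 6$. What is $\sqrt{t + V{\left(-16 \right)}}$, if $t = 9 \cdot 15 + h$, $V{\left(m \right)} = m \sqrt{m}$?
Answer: $\sqrt{231 - 64 i} \approx 15.341 - 2.0859 i$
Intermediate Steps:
$h = 96$ ($h = 4 \left(-1\right) \left(-4\right) 6 = \left(-4\right) \left(-4\right) 6 = 16 \cdot 6 = 96$)
$V{\left(m \right)} = m^{\frac{3}{2}}$
$t = 231$ ($t = 9 \cdot 15 + 96 = 135 + 96 = 231$)
$\sqrt{t + V{\left(-16 \right)}} = \sqrt{231 + \left(-16\right)^{\frac{3}{2}}} = \sqrt{231 - 64 i}$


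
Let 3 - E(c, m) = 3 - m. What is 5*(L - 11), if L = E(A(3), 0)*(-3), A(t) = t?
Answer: -55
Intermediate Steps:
E(c, m) = m (E(c, m) = 3 - (3 - m) = 3 + (-3 + m) = m)
L = 0 (L = 0*(-3) = 0)
5*(L - 11) = 5*(0 - 11) = 5*(-11) = -55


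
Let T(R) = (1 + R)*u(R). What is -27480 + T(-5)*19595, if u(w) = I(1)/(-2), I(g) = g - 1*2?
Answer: -66670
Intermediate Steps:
I(g) = -2 + g (I(g) = g - 2 = -2 + g)
u(w) = ½ (u(w) = (-2 + 1)/(-2) = -1*(-½) = ½)
T(R) = ½ + R/2 (T(R) = (1 + R)*(½) = ½ + R/2)
-27480 + T(-5)*19595 = -27480 + (½ + (½)*(-5))*19595 = -27480 + (½ - 5/2)*19595 = -27480 - 2*19595 = -27480 - 39190 = -66670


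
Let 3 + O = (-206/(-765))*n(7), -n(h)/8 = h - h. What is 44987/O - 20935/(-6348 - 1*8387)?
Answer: -132564128/8841 ≈ -14994.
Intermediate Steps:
n(h) = 0 (n(h) = -8*(h - h) = -8*0 = 0)
O = -3 (O = -3 - 206/(-765)*0 = -3 - 206*(-1/765)*0 = -3 + (206/765)*0 = -3 + 0 = -3)
44987/O - 20935/(-6348 - 1*8387) = 44987/(-3) - 20935/(-6348 - 1*8387) = 44987*(-⅓) - 20935/(-6348 - 8387) = -44987/3 - 20935/(-14735) = -44987/3 - 20935*(-1/14735) = -44987/3 + 4187/2947 = -132564128/8841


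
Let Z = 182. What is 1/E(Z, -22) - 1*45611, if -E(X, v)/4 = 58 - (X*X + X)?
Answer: -6065898111/132992 ≈ -45611.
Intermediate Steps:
E(X, v) = -232 + 4*X + 4*X² (E(X, v) = -4*(58 - (X*X + X)) = -4*(58 - (X² + X)) = -4*(58 - (X + X²)) = -4*(58 + (-X - X²)) = -4*(58 - X - X²) = -232 + 4*X + 4*X²)
1/E(Z, -22) - 1*45611 = 1/(-232 + 4*182 + 4*182²) - 1*45611 = 1/(-232 + 728 + 4*33124) - 45611 = 1/(-232 + 728 + 132496) - 45611 = 1/132992 - 45611 = -6065898111/132992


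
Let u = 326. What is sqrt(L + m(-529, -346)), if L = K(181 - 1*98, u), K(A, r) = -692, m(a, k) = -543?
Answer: I*sqrt(1235) ≈ 35.143*I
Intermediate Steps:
L = -692
sqrt(L + m(-529, -346)) = sqrt(-692 - 543) = sqrt(-1235) = I*sqrt(1235)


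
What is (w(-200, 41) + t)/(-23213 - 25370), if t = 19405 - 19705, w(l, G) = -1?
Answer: 301/48583 ≈ 0.0061956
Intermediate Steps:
t = -300
(w(-200, 41) + t)/(-23213 - 25370) = (-1 - 300)/(-23213 - 25370) = -301/(-48583) = -301*(-1/48583) = 301/48583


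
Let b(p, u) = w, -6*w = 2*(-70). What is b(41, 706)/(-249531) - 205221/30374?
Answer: -153629130233/22737763782 ≈ -6.7566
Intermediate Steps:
w = 70/3 (w = -(-70)/3 = -⅙*(-140) = 70/3 ≈ 23.333)
b(p, u) = 70/3
b(41, 706)/(-249531) - 205221/30374 = (70/3)/(-249531) - 205221/30374 = (70/3)*(-1/249531) - 205221*1/30374 = -70/748593 - 205221/30374 = -153629130233/22737763782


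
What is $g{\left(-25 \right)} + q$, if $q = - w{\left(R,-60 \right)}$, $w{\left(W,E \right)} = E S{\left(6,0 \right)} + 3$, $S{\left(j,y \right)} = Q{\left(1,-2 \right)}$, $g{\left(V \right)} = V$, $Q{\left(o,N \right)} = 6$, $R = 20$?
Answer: $332$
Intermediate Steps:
$S{\left(j,y \right)} = 6$
$w{\left(W,E \right)} = 3 + 6 E$ ($w{\left(W,E \right)} = E 6 + 3 = 6 E + 3 = 3 + 6 E$)
$q = 357$ ($q = - (3 + 6 \left(-60\right)) = - (3 - 360) = \left(-1\right) \left(-357\right) = 357$)
$g{\left(-25 \right)} + q = -25 + 357 = 332$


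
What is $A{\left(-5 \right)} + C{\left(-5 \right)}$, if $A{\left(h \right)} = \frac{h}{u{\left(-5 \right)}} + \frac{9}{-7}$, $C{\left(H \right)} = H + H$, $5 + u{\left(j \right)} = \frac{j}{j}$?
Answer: $- \frac{281}{28} \approx -10.036$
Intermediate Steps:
$u{\left(j \right)} = -4$ ($u{\left(j \right)} = -5 + \frac{j}{j} = -5 + 1 = -4$)
$C{\left(H \right)} = 2 H$
$A{\left(h \right)} = - \frac{9}{7} - \frac{h}{4}$ ($A{\left(h \right)} = \frac{h}{-4} + \frac{9}{-7} = h \left(- \frac{1}{4}\right) + 9 \left(- \frac{1}{7}\right) = - \frac{h}{4} - \frac{9}{7} = - \frac{9}{7} - \frac{h}{4}$)
$A{\left(-5 \right)} + C{\left(-5 \right)} = \left(- \frac{9}{7} - - \frac{5}{4}\right) + 2 \left(-5\right) = \left(- \frac{9}{7} + \frac{5}{4}\right) - 10 = - \frac{1}{28} - 10 = - \frac{281}{28}$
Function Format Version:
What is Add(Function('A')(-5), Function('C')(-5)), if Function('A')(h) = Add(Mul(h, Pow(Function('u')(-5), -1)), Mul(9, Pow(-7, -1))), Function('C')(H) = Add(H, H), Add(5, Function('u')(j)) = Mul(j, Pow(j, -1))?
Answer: Rational(-281, 28) ≈ -10.036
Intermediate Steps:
Function('u')(j) = -4 (Function('u')(j) = Add(-5, Mul(j, Pow(j, -1))) = Add(-5, 1) = -4)
Function('C')(H) = Mul(2, H)
Function('A')(h) = Add(Rational(-9, 7), Mul(Rational(-1, 4), h)) (Function('A')(h) = Add(Mul(h, Pow(-4, -1)), Mul(9, Pow(-7, -1))) = Add(Mul(h, Rational(-1, 4)), Mul(9, Rational(-1, 7))) = Add(Mul(Rational(-1, 4), h), Rational(-9, 7)) = Add(Rational(-9, 7), Mul(Rational(-1, 4), h)))
Add(Function('A')(-5), Function('C')(-5)) = Add(Add(Rational(-9, 7), Mul(Rational(-1, 4), -5)), Mul(2, -5)) = Add(Add(Rational(-9, 7), Rational(5, 4)), -10) = Add(Rational(-1, 28), -10) = Rational(-281, 28)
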